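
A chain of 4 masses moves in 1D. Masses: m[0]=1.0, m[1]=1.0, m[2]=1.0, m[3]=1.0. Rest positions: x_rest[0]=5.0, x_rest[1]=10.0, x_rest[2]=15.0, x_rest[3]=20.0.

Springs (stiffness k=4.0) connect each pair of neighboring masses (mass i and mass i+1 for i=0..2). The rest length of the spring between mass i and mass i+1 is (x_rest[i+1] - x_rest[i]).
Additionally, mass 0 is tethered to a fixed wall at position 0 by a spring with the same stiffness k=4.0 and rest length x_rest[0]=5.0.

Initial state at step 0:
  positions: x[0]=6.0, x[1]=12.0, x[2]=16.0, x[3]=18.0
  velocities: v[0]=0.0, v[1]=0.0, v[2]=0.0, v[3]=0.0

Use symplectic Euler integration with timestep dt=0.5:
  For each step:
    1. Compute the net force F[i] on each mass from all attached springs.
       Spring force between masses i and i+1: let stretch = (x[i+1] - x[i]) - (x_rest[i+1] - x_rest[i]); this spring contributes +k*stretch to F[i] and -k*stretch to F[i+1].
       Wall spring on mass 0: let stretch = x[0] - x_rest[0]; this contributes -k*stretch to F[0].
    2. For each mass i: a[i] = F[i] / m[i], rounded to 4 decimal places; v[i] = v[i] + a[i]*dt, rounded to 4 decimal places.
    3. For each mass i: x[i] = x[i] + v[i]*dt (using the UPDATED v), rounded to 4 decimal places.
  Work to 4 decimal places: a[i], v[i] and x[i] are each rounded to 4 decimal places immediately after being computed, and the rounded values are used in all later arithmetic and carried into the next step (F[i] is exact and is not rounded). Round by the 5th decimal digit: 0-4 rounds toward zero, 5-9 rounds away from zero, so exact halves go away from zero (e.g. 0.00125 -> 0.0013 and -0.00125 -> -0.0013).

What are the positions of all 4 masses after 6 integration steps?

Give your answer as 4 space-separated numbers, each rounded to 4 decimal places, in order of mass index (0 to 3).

Answer: 6.0000 12.0000 15.0000 18.0000

Derivation:
Step 0: x=[6.0000 12.0000 16.0000 18.0000] v=[0.0000 0.0000 0.0000 0.0000]
Step 1: x=[6.0000 10.0000 14.0000 21.0000] v=[0.0000 -4.0000 -4.0000 6.0000]
Step 2: x=[4.0000 8.0000 15.0000 22.0000] v=[-4.0000 -4.0000 2.0000 2.0000]
Step 3: x=[2.0000 9.0000 16.0000 21.0000] v=[-4.0000 2.0000 2.0000 -2.0000]
Step 4: x=[5.0000 10.0000 15.0000 20.0000] v=[6.0000 2.0000 -2.0000 -2.0000]
Step 5: x=[8.0000 11.0000 14.0000 19.0000] v=[6.0000 2.0000 -2.0000 -2.0000]
Step 6: x=[6.0000 12.0000 15.0000 18.0000] v=[-4.0000 2.0000 2.0000 -2.0000]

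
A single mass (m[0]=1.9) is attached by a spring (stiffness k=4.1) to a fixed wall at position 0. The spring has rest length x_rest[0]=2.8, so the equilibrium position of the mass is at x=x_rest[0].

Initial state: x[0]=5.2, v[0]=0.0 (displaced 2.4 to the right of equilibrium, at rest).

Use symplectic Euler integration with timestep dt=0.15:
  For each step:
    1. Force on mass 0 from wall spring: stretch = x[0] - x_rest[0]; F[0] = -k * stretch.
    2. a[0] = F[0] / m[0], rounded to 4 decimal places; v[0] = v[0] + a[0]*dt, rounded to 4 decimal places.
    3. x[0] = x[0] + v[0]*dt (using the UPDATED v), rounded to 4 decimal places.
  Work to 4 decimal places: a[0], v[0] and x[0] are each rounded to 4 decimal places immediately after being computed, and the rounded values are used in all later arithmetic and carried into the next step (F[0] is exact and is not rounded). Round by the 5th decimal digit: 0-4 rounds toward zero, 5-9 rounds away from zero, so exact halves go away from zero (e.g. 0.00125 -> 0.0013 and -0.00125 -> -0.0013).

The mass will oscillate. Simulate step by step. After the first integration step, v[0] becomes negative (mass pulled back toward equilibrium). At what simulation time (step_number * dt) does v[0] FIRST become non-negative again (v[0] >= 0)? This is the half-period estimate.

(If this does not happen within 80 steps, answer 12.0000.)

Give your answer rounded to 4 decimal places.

Step 0: x=[5.2000] v=[0.0000]
Step 1: x=[5.0835] v=[-0.7768]
Step 2: x=[4.8561] v=[-1.5159]
Step 3: x=[4.5289] v=[-2.1814]
Step 4: x=[4.1178] v=[-2.7410]
Step 5: x=[3.6427] v=[-3.1676]
Step 6: x=[3.1266] v=[-3.4404]
Step 7: x=[2.5947] v=[-3.5461]
Step 8: x=[2.0727] v=[-3.4797]
Step 9: x=[1.5861] v=[-3.2443]
Step 10: x=[1.1584] v=[-2.8514]
Step 11: x=[0.8104] v=[-2.3200]
Step 12: x=[0.5590] v=[-1.6760]
Step 13: x=[0.4164] v=[-0.9506]
Step 14: x=[0.3895] v=[-0.1791]
Step 15: x=[0.4797] v=[0.6011]
First v>=0 after going negative at step 15, time=2.2500

Answer: 2.2500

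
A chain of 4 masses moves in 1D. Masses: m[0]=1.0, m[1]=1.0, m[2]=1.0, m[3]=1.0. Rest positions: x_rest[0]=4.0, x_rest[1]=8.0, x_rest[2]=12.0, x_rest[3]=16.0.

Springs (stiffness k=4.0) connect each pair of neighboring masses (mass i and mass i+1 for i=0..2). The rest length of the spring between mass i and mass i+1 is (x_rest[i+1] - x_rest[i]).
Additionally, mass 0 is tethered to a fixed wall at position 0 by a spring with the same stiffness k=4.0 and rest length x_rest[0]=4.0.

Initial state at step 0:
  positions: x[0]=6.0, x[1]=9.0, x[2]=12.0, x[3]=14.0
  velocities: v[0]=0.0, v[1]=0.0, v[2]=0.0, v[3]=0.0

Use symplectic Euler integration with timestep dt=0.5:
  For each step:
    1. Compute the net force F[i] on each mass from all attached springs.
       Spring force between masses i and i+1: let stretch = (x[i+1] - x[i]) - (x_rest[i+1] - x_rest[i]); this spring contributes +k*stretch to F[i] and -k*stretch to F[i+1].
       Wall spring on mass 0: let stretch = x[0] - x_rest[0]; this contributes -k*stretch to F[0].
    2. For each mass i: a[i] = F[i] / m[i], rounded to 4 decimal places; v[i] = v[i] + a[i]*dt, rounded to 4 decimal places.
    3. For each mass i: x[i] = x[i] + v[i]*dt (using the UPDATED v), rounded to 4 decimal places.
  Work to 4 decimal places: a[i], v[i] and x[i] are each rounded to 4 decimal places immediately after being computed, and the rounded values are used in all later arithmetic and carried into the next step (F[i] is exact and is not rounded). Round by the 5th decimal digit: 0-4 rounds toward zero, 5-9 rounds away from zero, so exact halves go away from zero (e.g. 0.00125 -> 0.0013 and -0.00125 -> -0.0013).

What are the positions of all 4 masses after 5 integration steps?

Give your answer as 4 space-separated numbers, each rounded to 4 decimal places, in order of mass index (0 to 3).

Answer: 6.0000 9.0000 13.0000 14.0000

Derivation:
Step 0: x=[6.0000 9.0000 12.0000 14.0000] v=[0.0000 0.0000 0.0000 0.0000]
Step 1: x=[3.0000 9.0000 11.0000 16.0000] v=[-6.0000 0.0000 -2.0000 4.0000]
Step 2: x=[3.0000 5.0000 13.0000 17.0000] v=[0.0000 -8.0000 4.0000 2.0000]
Step 3: x=[2.0000 7.0000 11.0000 18.0000] v=[-2.0000 4.0000 -4.0000 2.0000]
Step 4: x=[4.0000 8.0000 12.0000 16.0000] v=[4.0000 2.0000 2.0000 -4.0000]
Step 5: x=[6.0000 9.0000 13.0000 14.0000] v=[4.0000 2.0000 2.0000 -4.0000]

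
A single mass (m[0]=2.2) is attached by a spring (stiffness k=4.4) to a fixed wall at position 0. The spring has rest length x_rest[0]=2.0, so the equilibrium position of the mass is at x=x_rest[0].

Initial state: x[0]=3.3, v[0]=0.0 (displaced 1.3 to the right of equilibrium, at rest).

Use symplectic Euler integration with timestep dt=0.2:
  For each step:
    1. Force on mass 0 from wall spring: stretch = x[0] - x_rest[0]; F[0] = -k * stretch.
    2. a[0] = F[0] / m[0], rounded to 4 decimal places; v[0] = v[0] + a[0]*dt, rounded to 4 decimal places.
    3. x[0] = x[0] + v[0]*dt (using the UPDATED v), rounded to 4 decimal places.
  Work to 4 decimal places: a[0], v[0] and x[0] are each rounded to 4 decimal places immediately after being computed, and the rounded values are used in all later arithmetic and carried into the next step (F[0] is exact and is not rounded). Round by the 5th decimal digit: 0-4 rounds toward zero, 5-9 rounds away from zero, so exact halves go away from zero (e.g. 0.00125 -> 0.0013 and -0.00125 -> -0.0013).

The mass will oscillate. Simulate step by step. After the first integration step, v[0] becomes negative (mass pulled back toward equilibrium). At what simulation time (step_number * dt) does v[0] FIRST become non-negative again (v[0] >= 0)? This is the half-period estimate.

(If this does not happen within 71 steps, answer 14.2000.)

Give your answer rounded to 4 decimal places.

Answer: 2.4000

Derivation:
Step 0: x=[3.3000] v=[0.0000]
Step 1: x=[3.1960] v=[-0.5200]
Step 2: x=[2.9963] v=[-0.9984]
Step 3: x=[2.7169] v=[-1.3969]
Step 4: x=[2.3802] v=[-1.6837]
Step 5: x=[2.0130] v=[-1.8358]
Step 6: x=[1.6448] v=[-1.8410]
Step 7: x=[1.3050] v=[-1.6989]
Step 8: x=[1.0208] v=[-1.4209]
Step 9: x=[0.8150] v=[-1.0292]
Step 10: x=[0.7040] v=[-0.5552]
Step 11: x=[0.6966] v=[-0.0368]
Step 12: x=[0.7935] v=[0.4846]
First v>=0 after going negative at step 12, time=2.4000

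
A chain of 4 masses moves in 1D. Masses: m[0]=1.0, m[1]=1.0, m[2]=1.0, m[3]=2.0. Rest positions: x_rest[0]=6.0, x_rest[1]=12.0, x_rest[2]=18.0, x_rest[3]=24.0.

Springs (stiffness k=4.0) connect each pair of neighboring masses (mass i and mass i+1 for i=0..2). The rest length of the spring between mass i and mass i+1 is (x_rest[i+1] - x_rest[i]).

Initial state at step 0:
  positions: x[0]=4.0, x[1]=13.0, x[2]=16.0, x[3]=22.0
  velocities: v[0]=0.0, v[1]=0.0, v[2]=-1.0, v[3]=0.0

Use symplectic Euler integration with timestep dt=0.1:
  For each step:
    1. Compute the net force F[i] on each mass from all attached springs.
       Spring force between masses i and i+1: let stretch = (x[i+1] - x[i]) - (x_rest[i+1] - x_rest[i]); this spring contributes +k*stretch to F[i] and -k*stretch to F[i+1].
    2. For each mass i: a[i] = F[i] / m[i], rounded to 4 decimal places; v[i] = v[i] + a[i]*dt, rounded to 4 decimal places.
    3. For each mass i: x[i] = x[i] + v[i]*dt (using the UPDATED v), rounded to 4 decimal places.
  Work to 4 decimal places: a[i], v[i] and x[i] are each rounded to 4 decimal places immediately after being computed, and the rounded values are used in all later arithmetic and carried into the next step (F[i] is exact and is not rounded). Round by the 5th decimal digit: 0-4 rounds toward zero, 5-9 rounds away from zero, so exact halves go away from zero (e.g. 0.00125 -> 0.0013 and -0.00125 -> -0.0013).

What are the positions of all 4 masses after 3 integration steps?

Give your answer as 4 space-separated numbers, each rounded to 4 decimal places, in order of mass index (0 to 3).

Answer: 4.6496 11.6850 16.3579 22.0038

Derivation:
Step 0: x=[4.0000 13.0000 16.0000 22.0000] v=[0.0000 0.0000 -1.0000 0.0000]
Step 1: x=[4.1200 12.7600 16.0200 22.0000] v=[1.2000 -2.4000 0.2000 0.0000]
Step 2: x=[4.3456 12.3048 16.1488 22.0004] v=[2.2560 -4.5520 1.2880 0.0040]
Step 3: x=[4.6496 11.6850 16.3579 22.0038] v=[3.0397 -6.1981 2.0910 0.0337]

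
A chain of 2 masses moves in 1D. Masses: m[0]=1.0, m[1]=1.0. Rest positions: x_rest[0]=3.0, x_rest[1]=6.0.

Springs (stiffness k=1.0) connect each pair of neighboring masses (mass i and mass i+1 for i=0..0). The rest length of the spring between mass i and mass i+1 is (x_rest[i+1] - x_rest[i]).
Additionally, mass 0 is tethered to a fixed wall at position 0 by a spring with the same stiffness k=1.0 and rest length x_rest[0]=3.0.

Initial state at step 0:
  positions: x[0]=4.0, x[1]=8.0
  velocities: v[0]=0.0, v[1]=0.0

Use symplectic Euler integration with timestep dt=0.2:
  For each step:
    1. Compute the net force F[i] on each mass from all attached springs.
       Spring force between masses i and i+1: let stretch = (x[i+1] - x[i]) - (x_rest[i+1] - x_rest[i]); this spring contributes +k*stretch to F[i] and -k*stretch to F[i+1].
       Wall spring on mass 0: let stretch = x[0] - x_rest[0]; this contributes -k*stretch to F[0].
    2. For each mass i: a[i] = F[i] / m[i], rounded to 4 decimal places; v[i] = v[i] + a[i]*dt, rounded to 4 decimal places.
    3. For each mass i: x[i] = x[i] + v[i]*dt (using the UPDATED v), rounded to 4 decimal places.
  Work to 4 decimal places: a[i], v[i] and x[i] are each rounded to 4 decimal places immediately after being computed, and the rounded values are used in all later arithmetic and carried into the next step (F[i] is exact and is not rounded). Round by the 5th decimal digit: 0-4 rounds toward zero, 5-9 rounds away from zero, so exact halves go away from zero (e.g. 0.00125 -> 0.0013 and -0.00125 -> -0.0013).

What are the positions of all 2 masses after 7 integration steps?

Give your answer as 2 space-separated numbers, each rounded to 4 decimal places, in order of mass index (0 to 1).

Step 0: x=[4.0000 8.0000] v=[0.0000 0.0000]
Step 1: x=[4.0000 7.9600] v=[0.0000 -0.2000]
Step 2: x=[3.9984 7.8816] v=[-0.0080 -0.3920]
Step 3: x=[3.9922 7.7679] v=[-0.0310 -0.5686]
Step 4: x=[3.9773 7.6232] v=[-0.0743 -0.7237]
Step 5: x=[3.9492 7.4526] v=[-0.1406 -0.8529]
Step 6: x=[3.9032 7.2619] v=[-0.2298 -0.9536]
Step 7: x=[3.8355 7.0568] v=[-0.3387 -1.0253]

Answer: 3.8355 7.0568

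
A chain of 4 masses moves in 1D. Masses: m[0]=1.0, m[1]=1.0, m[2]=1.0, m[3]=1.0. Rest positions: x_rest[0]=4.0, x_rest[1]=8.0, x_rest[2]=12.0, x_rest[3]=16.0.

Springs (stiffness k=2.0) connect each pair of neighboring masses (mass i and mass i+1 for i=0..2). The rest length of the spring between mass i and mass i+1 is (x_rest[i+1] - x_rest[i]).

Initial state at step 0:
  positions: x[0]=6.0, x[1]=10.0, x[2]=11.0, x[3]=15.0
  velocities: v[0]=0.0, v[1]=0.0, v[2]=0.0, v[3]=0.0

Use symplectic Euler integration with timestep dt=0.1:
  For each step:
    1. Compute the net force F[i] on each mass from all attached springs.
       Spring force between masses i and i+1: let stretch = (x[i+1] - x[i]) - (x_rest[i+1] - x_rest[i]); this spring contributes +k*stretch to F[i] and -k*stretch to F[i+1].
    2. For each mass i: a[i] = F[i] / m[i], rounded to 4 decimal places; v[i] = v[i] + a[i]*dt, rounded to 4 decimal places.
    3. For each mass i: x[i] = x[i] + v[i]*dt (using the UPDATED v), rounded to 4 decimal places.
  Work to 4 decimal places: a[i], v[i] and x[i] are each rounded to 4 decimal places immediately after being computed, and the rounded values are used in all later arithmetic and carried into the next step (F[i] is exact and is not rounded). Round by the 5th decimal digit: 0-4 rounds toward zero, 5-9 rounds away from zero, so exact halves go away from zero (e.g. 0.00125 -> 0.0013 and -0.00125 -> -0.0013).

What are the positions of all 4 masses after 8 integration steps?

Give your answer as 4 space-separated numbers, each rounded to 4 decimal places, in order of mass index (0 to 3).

Answer: 5.7892 8.4929 12.5072 15.2108

Derivation:
Step 0: x=[6.0000 10.0000 11.0000 15.0000] v=[0.0000 0.0000 0.0000 0.0000]
Step 1: x=[6.0000 9.9400 11.0600 15.0000] v=[0.0000 -0.6000 0.6000 0.0000]
Step 2: x=[5.9988 9.8236 11.1764 15.0012] v=[-0.0120 -1.1640 1.1640 0.0120]
Step 3: x=[5.9941 9.6578 11.3422 15.0059] v=[-0.0470 -1.6584 1.6584 0.0470]
Step 4: x=[5.9827 9.4524 11.5476 15.0173] v=[-0.1143 -2.0543 2.0543 0.1143]
Step 5: x=[5.9607 9.2195 11.7805 15.0393] v=[-0.2204 -2.3292 2.3292 0.2204]
Step 6: x=[5.9238 8.9726 12.0274 15.0762] v=[-0.3686 -2.4688 2.4688 0.3686]
Step 7: x=[5.8679 8.7258 12.2742 15.1321] v=[-0.5588 -2.4676 2.4676 0.5588]
Step 8: x=[5.7892 8.4929 12.5072 15.2108] v=[-0.7872 -2.3295 2.3295 0.7872]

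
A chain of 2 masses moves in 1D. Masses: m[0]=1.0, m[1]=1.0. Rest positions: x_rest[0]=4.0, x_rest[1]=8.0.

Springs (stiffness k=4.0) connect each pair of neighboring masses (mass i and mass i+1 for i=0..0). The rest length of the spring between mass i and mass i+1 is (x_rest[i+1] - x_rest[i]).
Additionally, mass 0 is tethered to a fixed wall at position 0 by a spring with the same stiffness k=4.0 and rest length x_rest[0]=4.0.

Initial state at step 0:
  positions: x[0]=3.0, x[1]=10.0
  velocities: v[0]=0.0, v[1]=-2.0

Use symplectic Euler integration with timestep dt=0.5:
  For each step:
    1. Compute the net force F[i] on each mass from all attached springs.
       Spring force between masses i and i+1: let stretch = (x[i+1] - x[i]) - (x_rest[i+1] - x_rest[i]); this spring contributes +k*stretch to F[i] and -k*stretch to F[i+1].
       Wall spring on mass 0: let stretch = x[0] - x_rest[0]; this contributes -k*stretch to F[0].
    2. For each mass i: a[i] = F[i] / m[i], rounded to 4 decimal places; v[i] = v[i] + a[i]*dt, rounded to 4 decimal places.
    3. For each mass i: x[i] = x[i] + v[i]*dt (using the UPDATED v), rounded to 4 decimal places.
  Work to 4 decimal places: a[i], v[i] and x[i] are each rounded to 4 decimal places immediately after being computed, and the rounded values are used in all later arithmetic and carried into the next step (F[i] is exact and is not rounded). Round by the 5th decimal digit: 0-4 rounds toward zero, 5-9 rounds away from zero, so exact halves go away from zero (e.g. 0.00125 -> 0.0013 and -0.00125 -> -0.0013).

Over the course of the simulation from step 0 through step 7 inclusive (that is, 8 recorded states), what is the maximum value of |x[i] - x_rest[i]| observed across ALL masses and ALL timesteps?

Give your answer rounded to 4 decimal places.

Answer: 4.0000

Derivation:
Step 0: x=[3.0000 10.0000] v=[0.0000 -2.0000]
Step 1: x=[7.0000 6.0000] v=[8.0000 -8.0000]
Step 2: x=[3.0000 7.0000] v=[-8.0000 2.0000]
Step 3: x=[0.0000 8.0000] v=[-6.0000 2.0000]
Step 4: x=[5.0000 5.0000] v=[10.0000 -6.0000]
Step 5: x=[5.0000 6.0000] v=[0.0000 2.0000]
Step 6: x=[1.0000 10.0000] v=[-8.0000 8.0000]
Step 7: x=[5.0000 9.0000] v=[8.0000 -2.0000]
Max displacement = 4.0000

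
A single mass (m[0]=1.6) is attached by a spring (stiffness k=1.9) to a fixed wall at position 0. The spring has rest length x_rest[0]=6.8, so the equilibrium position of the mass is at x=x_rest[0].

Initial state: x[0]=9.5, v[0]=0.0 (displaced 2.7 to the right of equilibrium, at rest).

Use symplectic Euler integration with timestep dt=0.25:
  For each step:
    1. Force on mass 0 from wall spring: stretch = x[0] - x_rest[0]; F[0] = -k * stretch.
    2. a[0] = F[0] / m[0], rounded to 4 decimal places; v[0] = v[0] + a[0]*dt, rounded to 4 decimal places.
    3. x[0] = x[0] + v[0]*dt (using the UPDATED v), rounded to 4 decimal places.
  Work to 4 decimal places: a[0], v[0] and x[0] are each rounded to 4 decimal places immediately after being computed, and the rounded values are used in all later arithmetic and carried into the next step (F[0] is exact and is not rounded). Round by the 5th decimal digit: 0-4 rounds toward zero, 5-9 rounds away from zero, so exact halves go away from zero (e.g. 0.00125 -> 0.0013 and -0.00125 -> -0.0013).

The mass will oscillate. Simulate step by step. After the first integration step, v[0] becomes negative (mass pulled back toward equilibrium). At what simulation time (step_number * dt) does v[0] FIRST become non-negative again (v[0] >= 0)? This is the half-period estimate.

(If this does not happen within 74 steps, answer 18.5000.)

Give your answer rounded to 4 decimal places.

Answer: 3.0000

Derivation:
Step 0: x=[9.5000] v=[0.0000]
Step 1: x=[9.2996] v=[-0.8016]
Step 2: x=[8.9137] v=[-1.5437]
Step 3: x=[8.3709] v=[-2.1712]
Step 4: x=[7.7115] v=[-2.6376]
Step 5: x=[6.9845] v=[-2.9082]
Step 6: x=[6.2438] v=[-2.9630]
Step 7: x=[5.5443] v=[-2.7979]
Step 8: x=[4.9380] v=[-2.4251]
Step 9: x=[4.4699] v=[-1.8723]
Step 10: x=[4.1748] v=[-1.1806]
Step 11: x=[4.0745] v=[-0.4013]
Step 12: x=[4.1765] v=[0.4078]
First v>=0 after going negative at step 12, time=3.0000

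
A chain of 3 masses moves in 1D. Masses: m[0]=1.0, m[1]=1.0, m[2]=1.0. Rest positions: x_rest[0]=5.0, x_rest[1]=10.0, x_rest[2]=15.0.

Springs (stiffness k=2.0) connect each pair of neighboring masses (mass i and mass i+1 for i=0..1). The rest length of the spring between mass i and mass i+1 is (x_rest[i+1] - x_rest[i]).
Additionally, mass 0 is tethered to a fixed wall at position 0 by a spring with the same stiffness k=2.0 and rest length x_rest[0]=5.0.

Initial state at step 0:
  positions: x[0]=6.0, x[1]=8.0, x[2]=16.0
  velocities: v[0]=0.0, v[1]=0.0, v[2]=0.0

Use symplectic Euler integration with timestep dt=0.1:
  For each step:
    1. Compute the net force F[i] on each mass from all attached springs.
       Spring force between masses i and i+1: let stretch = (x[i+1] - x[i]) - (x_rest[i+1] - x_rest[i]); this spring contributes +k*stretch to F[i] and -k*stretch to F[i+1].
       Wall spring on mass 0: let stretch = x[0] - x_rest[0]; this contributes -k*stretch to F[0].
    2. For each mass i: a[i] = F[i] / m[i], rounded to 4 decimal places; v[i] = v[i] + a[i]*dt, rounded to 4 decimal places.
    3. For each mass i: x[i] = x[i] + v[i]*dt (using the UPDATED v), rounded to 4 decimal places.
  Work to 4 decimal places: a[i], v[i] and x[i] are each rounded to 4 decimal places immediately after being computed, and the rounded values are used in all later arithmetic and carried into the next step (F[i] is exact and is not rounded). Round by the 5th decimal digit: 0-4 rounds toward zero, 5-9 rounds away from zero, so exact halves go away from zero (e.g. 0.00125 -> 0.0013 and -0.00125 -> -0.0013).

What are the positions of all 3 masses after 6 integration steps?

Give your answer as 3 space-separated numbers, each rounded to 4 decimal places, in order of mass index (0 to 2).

Answer: 4.6815 10.0276 14.9739

Derivation:
Step 0: x=[6.0000 8.0000 16.0000] v=[0.0000 0.0000 0.0000]
Step 1: x=[5.9200 8.1200 15.9400] v=[-0.8000 1.2000 -0.6000]
Step 2: x=[5.7656 8.3524 15.8236] v=[-1.5440 2.3240 -1.1640]
Step 3: x=[5.5476 8.6825 15.6578] v=[-2.1798 3.3009 -1.6582]
Step 4: x=[5.2814 9.0894 15.4525] v=[-2.6623 4.0690 -2.0533]
Step 5: x=[4.9857 9.5474 15.2199] v=[-2.9570 4.5800 -2.3259]
Step 6: x=[4.6815 10.0276 14.9739] v=[-3.0418 4.8022 -2.4604]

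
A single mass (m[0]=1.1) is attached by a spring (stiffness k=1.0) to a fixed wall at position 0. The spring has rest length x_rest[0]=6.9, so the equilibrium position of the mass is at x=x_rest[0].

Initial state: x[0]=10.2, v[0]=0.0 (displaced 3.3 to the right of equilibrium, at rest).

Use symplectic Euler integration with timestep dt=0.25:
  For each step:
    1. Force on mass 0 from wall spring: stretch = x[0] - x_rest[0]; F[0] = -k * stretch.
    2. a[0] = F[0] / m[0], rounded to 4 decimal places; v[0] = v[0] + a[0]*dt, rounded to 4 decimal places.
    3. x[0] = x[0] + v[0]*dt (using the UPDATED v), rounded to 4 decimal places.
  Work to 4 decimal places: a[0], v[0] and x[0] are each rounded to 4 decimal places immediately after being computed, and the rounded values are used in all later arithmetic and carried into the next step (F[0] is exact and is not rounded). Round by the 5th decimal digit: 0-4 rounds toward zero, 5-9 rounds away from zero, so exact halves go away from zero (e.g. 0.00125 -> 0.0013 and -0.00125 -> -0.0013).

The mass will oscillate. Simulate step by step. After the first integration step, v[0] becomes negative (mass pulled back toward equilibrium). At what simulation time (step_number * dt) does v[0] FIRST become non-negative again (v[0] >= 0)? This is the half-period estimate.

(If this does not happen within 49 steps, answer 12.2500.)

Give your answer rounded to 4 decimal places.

Step 0: x=[10.2000] v=[0.0000]
Step 1: x=[10.0125] v=[-0.7500]
Step 2: x=[9.6482] v=[-1.4574]
Step 3: x=[9.1277] v=[-2.0820]
Step 4: x=[8.4806] v=[-2.5883]
Step 5: x=[7.7437] v=[-2.9475]
Step 6: x=[6.9589] v=[-3.1393]
Step 7: x=[6.1707] v=[-3.1527]
Step 8: x=[5.4240] v=[-2.9870]
Step 9: x=[4.7611] v=[-2.6516]
Step 10: x=[4.2197] v=[-2.1655]
Step 11: x=[3.8306] v=[-1.5564]
Step 12: x=[3.6159] v=[-0.8588]
Step 13: x=[3.5878] v=[-0.1124]
Step 14: x=[3.7479] v=[0.6404]
First v>=0 after going negative at step 14, time=3.5000

Answer: 3.5000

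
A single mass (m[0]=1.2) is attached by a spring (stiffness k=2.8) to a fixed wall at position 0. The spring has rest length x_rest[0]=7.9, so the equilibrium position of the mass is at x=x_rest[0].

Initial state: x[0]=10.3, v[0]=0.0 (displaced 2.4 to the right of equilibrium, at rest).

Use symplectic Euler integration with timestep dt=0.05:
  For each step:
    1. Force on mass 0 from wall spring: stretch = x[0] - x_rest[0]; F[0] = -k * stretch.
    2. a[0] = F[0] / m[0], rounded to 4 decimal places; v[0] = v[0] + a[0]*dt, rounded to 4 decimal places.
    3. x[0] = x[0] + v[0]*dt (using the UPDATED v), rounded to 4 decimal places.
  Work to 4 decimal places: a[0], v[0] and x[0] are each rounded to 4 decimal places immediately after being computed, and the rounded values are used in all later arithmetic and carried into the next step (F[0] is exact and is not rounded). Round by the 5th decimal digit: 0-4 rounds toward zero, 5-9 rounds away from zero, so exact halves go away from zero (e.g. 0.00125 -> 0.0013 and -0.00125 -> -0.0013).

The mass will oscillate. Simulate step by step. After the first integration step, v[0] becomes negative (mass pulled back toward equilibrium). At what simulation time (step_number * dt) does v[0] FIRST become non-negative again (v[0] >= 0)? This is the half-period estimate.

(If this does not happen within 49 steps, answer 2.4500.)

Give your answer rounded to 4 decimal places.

Answer: 2.1000

Derivation:
Step 0: x=[10.3000] v=[0.0000]
Step 1: x=[10.2860] v=[-0.2800]
Step 2: x=[10.2581] v=[-0.5584]
Step 3: x=[10.2164] v=[-0.8335]
Step 4: x=[10.1612] v=[-1.1037]
Step 5: x=[10.0928] v=[-1.3675]
Step 6: x=[10.0116] v=[-1.6233]
Step 7: x=[9.9181] v=[-1.8697]
Step 8: x=[9.8128] v=[-2.1051]
Step 9: x=[9.6964] v=[-2.3283]
Step 10: x=[9.5695] v=[-2.5379]
Step 11: x=[9.4329] v=[-2.7327]
Step 12: x=[9.2873] v=[-2.9115]
Step 13: x=[9.1336] v=[-3.0734]
Step 14: x=[8.9727] v=[-3.2173]
Step 15: x=[8.8056] v=[-3.3425]
Step 16: x=[8.6332] v=[-3.4482]
Step 17: x=[8.4565] v=[-3.5337]
Step 18: x=[8.2766] v=[-3.5986]
Step 19: x=[8.0945] v=[-3.6425]
Step 20: x=[7.9112] v=[-3.6652]
Step 21: x=[7.7279] v=[-3.6665]
Step 22: x=[7.5456] v=[-3.6464]
Step 23: x=[7.3653] v=[-3.6051]
Step 24: x=[7.1882] v=[-3.5427]
Step 25: x=[7.0152] v=[-3.4597]
Step 26: x=[6.8474] v=[-3.3565]
Step 27: x=[6.6857] v=[-3.2337]
Step 28: x=[6.5311] v=[-3.0920]
Step 29: x=[6.3845] v=[-2.9323]
Step 30: x=[6.2467] v=[-2.7555]
Step 31: x=[6.1186] v=[-2.5626]
Step 32: x=[6.0009] v=[-2.3548]
Step 33: x=[5.8942] v=[-2.1332]
Step 34: x=[5.7992] v=[-1.8992]
Step 35: x=[5.7165] v=[-1.6541]
Step 36: x=[5.6465] v=[-1.3994]
Step 37: x=[5.5897] v=[-1.1365]
Step 38: x=[5.5464] v=[-0.8670]
Step 39: x=[5.5168] v=[-0.5924]
Step 40: x=[5.5011] v=[-0.3144]
Step 41: x=[5.4994] v=[-0.0345]
Step 42: x=[5.5117] v=[0.2456]
First v>=0 after going negative at step 42, time=2.1000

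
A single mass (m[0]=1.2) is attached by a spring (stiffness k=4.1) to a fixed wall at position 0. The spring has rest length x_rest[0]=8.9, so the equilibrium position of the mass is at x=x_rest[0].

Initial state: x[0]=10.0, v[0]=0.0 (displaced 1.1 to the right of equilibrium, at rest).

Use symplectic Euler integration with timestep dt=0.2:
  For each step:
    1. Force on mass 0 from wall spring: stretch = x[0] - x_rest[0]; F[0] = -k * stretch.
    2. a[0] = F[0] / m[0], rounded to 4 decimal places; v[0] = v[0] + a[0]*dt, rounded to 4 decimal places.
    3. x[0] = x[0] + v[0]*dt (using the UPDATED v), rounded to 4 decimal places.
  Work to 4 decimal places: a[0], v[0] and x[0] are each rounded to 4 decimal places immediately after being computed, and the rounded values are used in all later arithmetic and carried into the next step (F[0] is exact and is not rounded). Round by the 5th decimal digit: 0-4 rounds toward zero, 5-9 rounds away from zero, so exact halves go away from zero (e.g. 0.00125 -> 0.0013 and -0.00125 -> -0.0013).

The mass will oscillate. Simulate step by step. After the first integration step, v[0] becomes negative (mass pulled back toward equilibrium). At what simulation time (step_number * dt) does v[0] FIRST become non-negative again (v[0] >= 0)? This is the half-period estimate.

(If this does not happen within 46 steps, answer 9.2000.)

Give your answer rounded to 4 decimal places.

Step 0: x=[10.0000] v=[0.0000]
Step 1: x=[9.8497] v=[-0.7517]
Step 2: x=[9.5696] v=[-1.4007]
Step 3: x=[9.1979] v=[-1.8583]
Step 4: x=[8.7855] v=[-2.0619]
Step 5: x=[8.3888] v=[-1.9837]
Step 6: x=[8.0619] v=[-1.6344]
Step 7: x=[7.8496] v=[-1.0617]
Step 8: x=[7.7808] v=[-0.3439]
Step 9: x=[7.8650] v=[0.4209]
First v>=0 after going negative at step 9, time=1.8000

Answer: 1.8000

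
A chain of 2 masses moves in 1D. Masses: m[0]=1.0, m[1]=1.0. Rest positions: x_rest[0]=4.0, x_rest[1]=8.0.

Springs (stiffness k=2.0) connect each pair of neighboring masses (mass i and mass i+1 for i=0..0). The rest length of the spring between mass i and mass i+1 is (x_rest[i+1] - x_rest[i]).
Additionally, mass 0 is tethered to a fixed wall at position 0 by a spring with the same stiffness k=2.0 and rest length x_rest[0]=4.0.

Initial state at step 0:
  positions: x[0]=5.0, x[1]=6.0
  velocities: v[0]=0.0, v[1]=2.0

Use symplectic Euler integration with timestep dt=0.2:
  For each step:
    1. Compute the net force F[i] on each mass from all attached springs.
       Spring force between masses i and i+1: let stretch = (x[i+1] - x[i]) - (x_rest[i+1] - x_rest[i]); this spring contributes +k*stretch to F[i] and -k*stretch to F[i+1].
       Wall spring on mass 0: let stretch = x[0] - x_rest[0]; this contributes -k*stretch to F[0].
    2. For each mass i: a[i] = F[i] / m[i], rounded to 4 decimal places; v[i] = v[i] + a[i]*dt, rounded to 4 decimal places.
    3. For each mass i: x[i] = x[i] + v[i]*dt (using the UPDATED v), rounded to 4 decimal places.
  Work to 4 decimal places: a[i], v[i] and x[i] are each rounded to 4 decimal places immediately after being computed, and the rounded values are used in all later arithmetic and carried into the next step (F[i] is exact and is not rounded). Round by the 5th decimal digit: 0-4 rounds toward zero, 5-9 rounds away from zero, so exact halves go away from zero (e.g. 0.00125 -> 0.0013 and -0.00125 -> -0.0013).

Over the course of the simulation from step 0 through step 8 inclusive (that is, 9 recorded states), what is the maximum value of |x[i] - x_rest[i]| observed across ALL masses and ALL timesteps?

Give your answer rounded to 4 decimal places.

Answer: 2.2600

Derivation:
Step 0: x=[5.0000 6.0000] v=[0.0000 2.0000]
Step 1: x=[4.6800 6.6400] v=[-1.6000 3.2000]
Step 2: x=[4.1424 7.4432] v=[-2.6880 4.0160]
Step 3: x=[3.5375 8.3023] v=[-3.0246 4.2957]
Step 4: x=[3.0308 9.1003] v=[-2.5337 3.9898]
Step 5: x=[2.7672 9.7327] v=[-1.3182 3.1620]
Step 6: x=[2.8394 10.1279] v=[0.3611 1.9758]
Step 7: x=[3.2675 10.2600] v=[2.1407 0.6604]
Step 8: x=[3.9936 10.1527] v=[3.6307 -0.5366]
Max displacement = 2.2600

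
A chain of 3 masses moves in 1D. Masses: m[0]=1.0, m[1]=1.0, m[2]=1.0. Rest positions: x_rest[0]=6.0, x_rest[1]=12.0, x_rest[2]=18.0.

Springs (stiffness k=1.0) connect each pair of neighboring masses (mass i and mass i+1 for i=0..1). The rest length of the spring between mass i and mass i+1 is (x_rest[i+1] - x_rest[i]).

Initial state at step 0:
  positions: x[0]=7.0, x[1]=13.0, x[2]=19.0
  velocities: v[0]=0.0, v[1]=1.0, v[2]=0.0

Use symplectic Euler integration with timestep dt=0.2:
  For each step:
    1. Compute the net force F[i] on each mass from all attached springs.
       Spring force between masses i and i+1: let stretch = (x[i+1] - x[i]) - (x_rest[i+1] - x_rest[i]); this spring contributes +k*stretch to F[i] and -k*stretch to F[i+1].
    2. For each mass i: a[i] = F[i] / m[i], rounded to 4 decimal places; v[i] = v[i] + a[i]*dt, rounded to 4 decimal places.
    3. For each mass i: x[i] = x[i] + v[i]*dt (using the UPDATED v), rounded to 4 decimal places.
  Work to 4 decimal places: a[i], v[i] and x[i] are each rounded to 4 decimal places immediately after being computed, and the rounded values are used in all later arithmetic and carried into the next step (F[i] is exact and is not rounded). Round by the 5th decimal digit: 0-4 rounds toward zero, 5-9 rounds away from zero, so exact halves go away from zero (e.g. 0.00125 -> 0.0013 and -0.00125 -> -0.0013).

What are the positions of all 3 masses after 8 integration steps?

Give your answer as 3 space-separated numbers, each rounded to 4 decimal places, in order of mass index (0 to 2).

Answer: 7.4652 13.6696 19.4652

Derivation:
Step 0: x=[7.0000 13.0000 19.0000] v=[0.0000 1.0000 0.0000]
Step 1: x=[7.0000 13.2000 19.0000] v=[0.0000 1.0000 0.0000]
Step 2: x=[7.0080 13.3840 19.0080] v=[0.0400 0.9200 0.0400]
Step 3: x=[7.0310 13.5379 19.0310] v=[0.1152 0.7696 0.1152]
Step 4: x=[7.0743 13.6513 19.0743] v=[0.2166 0.5668 0.2166]
Step 5: x=[7.1407 13.7185 19.1407] v=[0.3320 0.3360 0.3320]
Step 6: x=[7.2302 13.7395 19.2302] v=[0.4476 0.1049 0.4476]
Step 7: x=[7.3401 13.7197 19.3401] v=[0.5495 -0.0988 0.5495]
Step 8: x=[7.4652 13.6696 19.4652] v=[0.6254 -0.2506 0.6254]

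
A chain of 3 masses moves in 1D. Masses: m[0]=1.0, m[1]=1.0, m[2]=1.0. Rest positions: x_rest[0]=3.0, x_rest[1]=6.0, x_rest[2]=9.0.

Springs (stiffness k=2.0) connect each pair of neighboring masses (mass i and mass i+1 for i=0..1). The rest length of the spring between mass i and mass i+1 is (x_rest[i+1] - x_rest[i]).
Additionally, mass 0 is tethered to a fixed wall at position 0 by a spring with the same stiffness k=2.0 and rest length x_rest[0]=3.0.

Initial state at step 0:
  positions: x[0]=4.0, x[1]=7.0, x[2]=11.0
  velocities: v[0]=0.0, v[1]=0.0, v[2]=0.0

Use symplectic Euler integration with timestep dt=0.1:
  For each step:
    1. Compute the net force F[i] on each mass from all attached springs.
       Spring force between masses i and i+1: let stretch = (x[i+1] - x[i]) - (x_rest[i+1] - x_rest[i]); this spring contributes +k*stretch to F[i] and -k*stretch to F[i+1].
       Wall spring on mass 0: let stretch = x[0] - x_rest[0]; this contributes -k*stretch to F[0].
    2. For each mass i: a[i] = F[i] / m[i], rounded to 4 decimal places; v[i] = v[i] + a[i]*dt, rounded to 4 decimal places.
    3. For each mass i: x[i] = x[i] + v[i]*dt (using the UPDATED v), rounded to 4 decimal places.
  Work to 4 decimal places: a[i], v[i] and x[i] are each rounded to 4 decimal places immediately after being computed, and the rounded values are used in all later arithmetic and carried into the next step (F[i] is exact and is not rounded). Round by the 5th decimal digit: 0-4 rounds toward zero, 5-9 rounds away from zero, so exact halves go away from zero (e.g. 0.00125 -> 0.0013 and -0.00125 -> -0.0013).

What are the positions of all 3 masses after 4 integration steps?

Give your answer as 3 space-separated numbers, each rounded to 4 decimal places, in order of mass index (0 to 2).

Answer: 3.8174 7.1767 10.8117

Derivation:
Step 0: x=[4.0000 7.0000 11.0000] v=[0.0000 0.0000 0.0000]
Step 1: x=[3.9800 7.0200 10.9800] v=[-0.2000 0.2000 -0.2000]
Step 2: x=[3.9412 7.0584 10.9408] v=[-0.3880 0.3840 -0.3920]
Step 3: x=[3.8859 7.1121 10.8840] v=[-0.5528 0.5370 -0.5685]
Step 4: x=[3.8174 7.1767 10.8117] v=[-0.6847 0.6461 -0.7229]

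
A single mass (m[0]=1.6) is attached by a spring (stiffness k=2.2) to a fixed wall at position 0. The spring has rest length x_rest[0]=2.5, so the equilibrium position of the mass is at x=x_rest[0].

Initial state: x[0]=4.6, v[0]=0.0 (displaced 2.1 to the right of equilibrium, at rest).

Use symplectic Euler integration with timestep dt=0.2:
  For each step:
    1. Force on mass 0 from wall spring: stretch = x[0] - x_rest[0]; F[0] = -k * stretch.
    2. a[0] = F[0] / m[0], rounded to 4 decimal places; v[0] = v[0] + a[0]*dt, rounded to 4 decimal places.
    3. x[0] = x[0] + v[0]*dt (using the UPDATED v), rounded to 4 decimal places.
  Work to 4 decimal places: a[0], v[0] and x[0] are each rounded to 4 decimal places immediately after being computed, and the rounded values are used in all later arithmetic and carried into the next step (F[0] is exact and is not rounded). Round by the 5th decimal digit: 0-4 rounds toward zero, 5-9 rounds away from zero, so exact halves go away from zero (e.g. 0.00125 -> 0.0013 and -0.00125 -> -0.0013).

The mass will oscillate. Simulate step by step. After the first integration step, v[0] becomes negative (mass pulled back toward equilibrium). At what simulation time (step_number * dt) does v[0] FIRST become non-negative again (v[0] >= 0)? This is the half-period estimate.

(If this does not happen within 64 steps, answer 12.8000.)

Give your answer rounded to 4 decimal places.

Step 0: x=[4.6000] v=[0.0000]
Step 1: x=[4.4845] v=[-0.5775]
Step 2: x=[4.2599] v=[-1.1232]
Step 3: x=[3.9385] v=[-1.6072]
Step 4: x=[3.5379] v=[-2.0028]
Step 5: x=[3.0803] v=[-2.2882]
Step 6: x=[2.5907] v=[-2.4478]
Step 7: x=[2.0962] v=[-2.4727]
Step 8: x=[1.6239] v=[-2.3617]
Step 9: x=[1.1997] v=[-2.1208]
Step 10: x=[0.8471] v=[-1.7632]
Step 11: x=[0.5854] v=[-1.3087]
Step 12: x=[0.4290] v=[-0.7822]
Step 13: x=[0.3865] v=[-0.2127]
Step 14: x=[0.4602] v=[0.3685]
First v>=0 after going negative at step 14, time=2.8000

Answer: 2.8000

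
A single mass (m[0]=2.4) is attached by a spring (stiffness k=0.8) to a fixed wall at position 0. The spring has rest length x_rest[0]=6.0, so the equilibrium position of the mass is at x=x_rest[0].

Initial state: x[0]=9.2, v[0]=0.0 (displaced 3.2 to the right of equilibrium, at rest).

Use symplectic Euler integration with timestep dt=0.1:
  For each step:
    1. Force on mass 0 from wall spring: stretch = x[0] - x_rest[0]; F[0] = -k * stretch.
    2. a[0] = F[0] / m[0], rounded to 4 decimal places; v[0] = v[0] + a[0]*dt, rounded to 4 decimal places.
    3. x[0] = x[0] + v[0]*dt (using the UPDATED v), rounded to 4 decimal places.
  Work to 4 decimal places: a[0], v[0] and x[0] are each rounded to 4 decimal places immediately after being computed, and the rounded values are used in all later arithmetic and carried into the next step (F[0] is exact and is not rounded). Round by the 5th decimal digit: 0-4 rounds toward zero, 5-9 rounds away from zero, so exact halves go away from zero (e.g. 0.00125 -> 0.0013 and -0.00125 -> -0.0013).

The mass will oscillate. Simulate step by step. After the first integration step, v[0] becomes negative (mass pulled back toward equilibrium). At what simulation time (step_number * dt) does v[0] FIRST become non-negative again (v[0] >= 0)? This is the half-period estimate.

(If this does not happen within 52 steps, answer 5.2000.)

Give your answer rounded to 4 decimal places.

Answer: 5.2000

Derivation:
Step 0: x=[9.2000] v=[0.0000]
Step 1: x=[9.1893] v=[-0.1067]
Step 2: x=[9.1680] v=[-0.2130]
Step 3: x=[9.1361] v=[-0.3186]
Step 4: x=[9.0938] v=[-0.4231]
Step 5: x=[9.0412] v=[-0.5262]
Step 6: x=[8.9784] v=[-0.6276]
Step 7: x=[8.9057] v=[-0.7269]
Step 8: x=[8.8233] v=[-0.8238]
Step 9: x=[8.7315] v=[-0.9179]
Step 10: x=[8.6306] v=[-1.0090]
Step 11: x=[8.5209] v=[-1.0967]
Step 12: x=[8.4028] v=[-1.1807]
Step 13: x=[8.2767] v=[-1.2608]
Step 14: x=[8.1430] v=[-1.3367]
Step 15: x=[8.0022] v=[-1.4081]
Step 16: x=[7.8547] v=[-1.4748]
Step 17: x=[7.7010] v=[-1.5366]
Step 18: x=[7.5417] v=[-1.5933]
Step 19: x=[7.3772] v=[-1.6447]
Step 20: x=[7.2081] v=[-1.6906]
Step 21: x=[7.0350] v=[-1.7309]
Step 22: x=[6.8585] v=[-1.7654]
Step 23: x=[6.6791] v=[-1.7940]
Step 24: x=[6.4974] v=[-1.8166]
Step 25: x=[6.3141] v=[-1.8332]
Step 26: x=[6.1297] v=[-1.8437]
Step 27: x=[5.9449] v=[-1.8480]
Step 28: x=[5.7603] v=[-1.8462]
Step 29: x=[5.5765] v=[-1.8382]
Step 30: x=[5.3941] v=[-1.8241]
Step 31: x=[5.2137] v=[-1.8039]
Step 32: x=[5.0359] v=[-1.7777]
Step 33: x=[4.8613] v=[-1.7456]
Step 34: x=[4.6905] v=[-1.7076]
Step 35: x=[4.5241] v=[-1.6640]
Step 36: x=[4.3626] v=[-1.6148]
Step 37: x=[4.2066] v=[-1.5602]
Step 38: x=[4.0566] v=[-1.5004]
Step 39: x=[3.9130] v=[-1.4356]
Step 40: x=[3.7764] v=[-1.3660]
Step 41: x=[3.6472] v=[-1.2919]
Step 42: x=[3.5259] v=[-1.2135]
Step 43: x=[3.4128] v=[-1.1310]
Step 44: x=[3.3083] v=[-1.0448]
Step 45: x=[3.2128] v=[-0.9551]
Step 46: x=[3.1266] v=[-0.8622]
Step 47: x=[3.0500] v=[-0.7664]
Step 48: x=[2.9832] v=[-0.6681]
Step 49: x=[2.9265] v=[-0.5675]
Step 50: x=[2.8800] v=[-0.4651]
Step 51: x=[2.8439] v=[-0.3611]
Step 52: x=[2.8183] v=[-0.2559]
v[0] did not become non-negative within 52 steps; using fallback time=5.2000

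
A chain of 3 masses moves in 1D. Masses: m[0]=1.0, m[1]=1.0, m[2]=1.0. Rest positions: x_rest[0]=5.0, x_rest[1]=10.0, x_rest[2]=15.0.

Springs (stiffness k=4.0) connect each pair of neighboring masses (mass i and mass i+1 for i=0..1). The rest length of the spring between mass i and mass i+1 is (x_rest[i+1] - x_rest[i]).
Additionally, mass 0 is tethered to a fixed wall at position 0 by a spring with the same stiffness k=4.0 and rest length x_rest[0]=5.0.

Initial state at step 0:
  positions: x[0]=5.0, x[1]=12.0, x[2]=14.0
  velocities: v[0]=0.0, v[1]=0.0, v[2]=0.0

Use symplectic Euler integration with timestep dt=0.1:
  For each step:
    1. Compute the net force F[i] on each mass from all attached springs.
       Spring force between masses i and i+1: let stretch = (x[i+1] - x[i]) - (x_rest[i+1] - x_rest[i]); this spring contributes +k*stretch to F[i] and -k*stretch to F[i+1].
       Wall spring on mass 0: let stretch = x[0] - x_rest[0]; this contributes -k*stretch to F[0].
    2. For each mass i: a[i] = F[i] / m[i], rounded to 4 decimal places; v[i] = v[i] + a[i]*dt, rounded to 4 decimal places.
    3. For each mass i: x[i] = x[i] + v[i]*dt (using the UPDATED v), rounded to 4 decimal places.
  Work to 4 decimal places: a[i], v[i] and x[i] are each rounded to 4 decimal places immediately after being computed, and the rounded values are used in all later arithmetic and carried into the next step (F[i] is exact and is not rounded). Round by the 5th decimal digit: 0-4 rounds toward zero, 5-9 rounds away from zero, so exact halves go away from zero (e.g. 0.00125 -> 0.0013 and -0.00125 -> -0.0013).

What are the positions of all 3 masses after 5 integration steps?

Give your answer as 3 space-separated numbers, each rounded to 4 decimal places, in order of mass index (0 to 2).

Step 0: x=[5.0000 12.0000 14.0000] v=[0.0000 0.0000 0.0000]
Step 1: x=[5.0800 11.8000 14.1200] v=[0.8000 -2.0000 1.2000]
Step 2: x=[5.2256 11.4240 14.3472] v=[1.4560 -3.7600 2.2720]
Step 3: x=[5.4101 10.9170 14.6575] v=[1.8451 -5.0701 3.1027]
Step 4: x=[5.5985 10.3393 15.0182] v=[1.8838 -5.7767 3.6065]
Step 5: x=[5.7526 9.7592 15.3917] v=[1.5407 -5.8015 3.7349]

Answer: 5.7526 9.7592 15.3917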